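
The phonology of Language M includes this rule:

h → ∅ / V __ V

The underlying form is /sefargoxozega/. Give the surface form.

sefargoxozega

No segment of /sefargoxozega/ meets the structural description of the rule, so the form surfaces unchanged.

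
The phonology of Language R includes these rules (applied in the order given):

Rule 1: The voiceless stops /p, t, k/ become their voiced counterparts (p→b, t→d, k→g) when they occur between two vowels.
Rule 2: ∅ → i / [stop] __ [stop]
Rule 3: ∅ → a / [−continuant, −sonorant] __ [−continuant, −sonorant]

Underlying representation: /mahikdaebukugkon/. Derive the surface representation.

Rule 1 (intervocalic voicing): /k/ is a voiceless stop between vowels /u/ and /u/, so it voices to [g]. /mahikdaebukugkon/ → mahikdaebugugkon.
Rule 2 (stop-cluster i-epenthesis): /k/ and /d/ form a stop–stop cluster, so [i] is inserted between them. /g/ and /k/ form a stop–stop cluster, so [i] is inserted between them. /mahikdaebugugkon/ → mahikidaebugugikon.
Rule 3 (stop-cluster a-epenthesis): no segment meets the environment; /mahikidaebugugikon/ is unchanged.

mahikidaebugugikon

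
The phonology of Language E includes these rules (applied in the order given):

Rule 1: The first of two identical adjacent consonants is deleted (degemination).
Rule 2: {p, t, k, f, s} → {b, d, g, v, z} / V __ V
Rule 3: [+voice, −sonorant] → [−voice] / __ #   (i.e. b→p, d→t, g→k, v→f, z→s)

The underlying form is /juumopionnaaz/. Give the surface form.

juumobionaas

Rule 1 (degemination): /nn/ is a geminate; the first /n/ deletes. /juumopionnaaz/ → juumopionaaz.
Rule 2 (intervocalic voicing): /p/ is a voiceless obstruent between vowels /o/ and /i/, so it voices to [b]. /juumopionaaz/ → juumobionaaz.
Rule 3 (final devoicing): /z/ is a voiced obstruent in word-final position, so it devoices to [s]. /juumobionaaz/ → juumobionaas.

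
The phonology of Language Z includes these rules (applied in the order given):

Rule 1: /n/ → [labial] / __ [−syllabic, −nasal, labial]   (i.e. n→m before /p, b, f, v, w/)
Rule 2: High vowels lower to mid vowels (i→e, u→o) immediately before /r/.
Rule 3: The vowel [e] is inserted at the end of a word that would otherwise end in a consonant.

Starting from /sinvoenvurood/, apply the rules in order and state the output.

simvoemvoroode

Rule 1 (nasal place assimilation): /n/ precedes the labial consonant /v/, so it assimilates in place to [m]. /n/ precedes the labial consonant /v/, so it assimilates in place to [m]. /sinvoenvurood/ → simvoemvurood.
Rule 2 (pre-rhotic lowering): /u/ is a high vowel immediately before /r/, so it lowers to [o]. /simvoemvurood/ → simvoemvorood.
Rule 3 (final e-epenthesis): the form ends in the consonant /d/, so [e] is inserted word-finally. /simvoemvorood/ → simvoemvoroode.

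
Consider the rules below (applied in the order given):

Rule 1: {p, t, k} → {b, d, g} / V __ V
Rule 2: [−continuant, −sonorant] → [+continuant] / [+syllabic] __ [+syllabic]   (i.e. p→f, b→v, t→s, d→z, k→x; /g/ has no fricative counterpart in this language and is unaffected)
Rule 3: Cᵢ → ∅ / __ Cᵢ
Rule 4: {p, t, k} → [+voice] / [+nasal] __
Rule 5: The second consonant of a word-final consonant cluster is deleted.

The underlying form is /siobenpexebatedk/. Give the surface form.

siovenbexevazed

Rule 1 (intervocalic voicing): /t/ is a voiceless stop between vowels /a/ and /e/, so it voices to [d]. /siobenpexebatedk/ → siobenpexebadedk.
Rule 2 (intervocalic spirantization): /b/ is a stop between vowels /o/ and /e/, so it spirantizes to the fricative [v]. /b/ is a stop between vowels /e/ and /a/, so it spirantizes to the fricative [v]. /d/ is a stop between vowels /a/ and /e/, so it spirantizes to the fricative [z]. /siobenpexebadedk/ → siovenpexevazedk.
Rule 3 (degemination): no segment meets the environment; /siovenpexevazedk/ is unchanged.
Rule 4 (post-nasal voicing): /p/ is a voiceless stop immediately after the nasal /n/, so it voices to [b]. /siovenpexevazedk/ → siovenbexevazedk.
Rule 5 (final cluster simplification): /k/ is the second consonant of a word-final cluster /dk/, so it deletes. /siovenbexevazedk/ → siovenbexevazed.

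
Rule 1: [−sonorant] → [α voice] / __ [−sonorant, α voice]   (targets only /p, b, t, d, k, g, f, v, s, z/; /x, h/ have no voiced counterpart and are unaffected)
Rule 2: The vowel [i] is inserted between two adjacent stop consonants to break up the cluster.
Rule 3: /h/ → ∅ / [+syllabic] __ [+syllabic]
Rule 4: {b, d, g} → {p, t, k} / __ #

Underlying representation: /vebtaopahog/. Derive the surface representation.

vepitaopaok

Rule 1 (regressive voicing assimilation): /b/ precedes the voiceless obstruent /t/, so it devoices to [p] by assimilation. /vebtaopahog/ → veptaopahog.
Rule 2 (stop-cluster i-epenthesis): /p/ and /t/ form a stop–stop cluster, so [i] is inserted between them. /veptaopahog/ → vepitaopahog.
Rule 3 (intervocalic h-deletion): /h/ occurs between vowels /a/ and /o/, so it deletes. /vepitaopahog/ → vepitaopaog.
Rule 4 (final devoicing): /g/ is a voiced stop in word-final position, so it devoices to [k]. /vepitaopaog/ → vepitaopaok.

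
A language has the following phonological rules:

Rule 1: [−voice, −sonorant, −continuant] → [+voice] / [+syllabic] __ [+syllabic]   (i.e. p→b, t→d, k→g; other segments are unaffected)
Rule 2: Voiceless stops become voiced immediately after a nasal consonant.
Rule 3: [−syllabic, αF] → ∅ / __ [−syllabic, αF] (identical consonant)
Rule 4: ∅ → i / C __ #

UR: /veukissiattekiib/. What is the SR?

Rule 1 (intervocalic voicing): /k/ is a voiceless stop between vowels /u/ and /i/, so it voices to [g]. /k/ is a voiceless stop between vowels /e/ and /i/, so it voices to [g]. /veukissiattekiib/ → veugissiattegiib.
Rule 2 (post-nasal voicing): no segment meets the environment; /veugissiattegiib/ is unchanged.
Rule 3 (degemination): /ss/ is a geminate; the first /s/ deletes. /tt/ is a geminate; the first /t/ deletes. /veugissiattegiib/ → veugisiategiib.
Rule 4 (final i-epenthesis): the form ends in the consonant /b/, so [i] is inserted word-finally. /veugisiategiib/ → veugisiategiibi.

veugisiategiibi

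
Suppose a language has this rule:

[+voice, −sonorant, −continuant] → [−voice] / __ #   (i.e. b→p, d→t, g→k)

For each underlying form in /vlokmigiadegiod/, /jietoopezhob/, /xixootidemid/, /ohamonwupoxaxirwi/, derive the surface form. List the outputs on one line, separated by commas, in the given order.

/vlokmigiadegiod/: /d/ is a voiced stop in word-final position, so it devoices to [t]. → [vlokmigiadegiot].
/jietoopezhob/: /b/ is a voiced stop in word-final position, so it devoices to [p]. → [jietoopezhop].
/xixootidemid/: /d/ is a voiced stop in word-final position, so it devoices to [t]. → [xixootidemit].
/ohamonwupoxaxirwi/: the rule's environment is not met; surfaces unchanged as [ohamonwupoxaxirwi].

vlokmigiadegiot, jietoopezhop, xixootidemit, ohamonwupoxaxirwi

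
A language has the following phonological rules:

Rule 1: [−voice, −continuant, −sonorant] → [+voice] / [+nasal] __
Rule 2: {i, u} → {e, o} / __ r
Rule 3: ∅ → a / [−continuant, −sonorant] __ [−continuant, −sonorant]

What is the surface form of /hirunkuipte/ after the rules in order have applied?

herunguipate

Rule 1 (post-nasal voicing): /k/ is a voiceless stop immediately after the nasal /n/, so it voices to [g]. /hirunkuipte/ → hirunguipte.
Rule 2 (pre-rhotic lowering): /i/ is a high vowel immediately before /r/, so it lowers to [e]. /hirunguipte/ → herunguipte.
Rule 3 (stop-cluster a-epenthesis): /p/ and /t/ form a stop–stop cluster, so [a] is inserted between them. /herunguipte/ → herunguipate.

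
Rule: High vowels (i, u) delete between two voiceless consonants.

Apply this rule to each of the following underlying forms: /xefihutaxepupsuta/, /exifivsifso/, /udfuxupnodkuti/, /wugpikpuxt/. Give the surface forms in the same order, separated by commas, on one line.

/xefihutaxepupsuta/: /i/ is a high vowel flanked by voiceless consonants /f/ and /h/, so it deletes. /u/ is a high vowel flanked by voiceless consonants /h/ and /t/, so it deletes. /u/ is a high vowel flanked by voiceless consonants /p/ and /p/, so it deletes. /u/ is a high vowel flanked by voiceless consonants /s/ and /t/, so it deletes. → [xefhtaxeppsta].
/exifivsifso/: /i/ is a high vowel flanked by voiceless consonants /x/ and /f/, so it deletes. /i/ is a high vowel flanked by voiceless consonants /s/ and /f/, so it deletes. → [exfivsfso].
/udfuxupnodkuti/: /u/ is a high vowel flanked by voiceless consonants /f/ and /x/, so it deletes. /u/ is a high vowel flanked by voiceless consonants /x/ and /p/, so it deletes. /u/ is a high vowel flanked by voiceless consonants /k/ and /t/, so it deletes. → [udfxpnodkti].
/wugpikpuxt/: /i/ is a high vowel flanked by voiceless consonants /p/ and /k/, so it deletes. /u/ is a high vowel flanked by voiceless consonants /p/ and /x/, so it deletes. → [wugpkpxt].

xefhtaxeppsta, exfivsfso, udfxpnodkti, wugpkpxt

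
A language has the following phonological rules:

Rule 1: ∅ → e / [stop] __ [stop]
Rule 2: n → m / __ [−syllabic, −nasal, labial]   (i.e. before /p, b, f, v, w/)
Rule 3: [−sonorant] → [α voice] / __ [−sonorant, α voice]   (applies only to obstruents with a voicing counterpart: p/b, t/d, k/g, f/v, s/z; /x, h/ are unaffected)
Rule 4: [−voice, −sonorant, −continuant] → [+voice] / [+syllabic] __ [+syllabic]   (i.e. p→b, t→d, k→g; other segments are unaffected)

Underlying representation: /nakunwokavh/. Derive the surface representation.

nagumwogafh

Rule 1 (stop-cluster e-epenthesis): no segment meets the environment; /nakunwokavh/ is unchanged.
Rule 2 (nasal place assimilation): /n/ precedes the labial consonant /w/, so it assimilates in place to [m]. /nakunwokavh/ → nakumwokavh.
Rule 3 (regressive voicing assimilation): /v/ precedes the voiceless obstruent /h/, so it devoices to [f] by assimilation. /nakumwokavh/ → nakumwokafh.
Rule 4 (intervocalic voicing): /k/ is a voiceless stop between vowels /a/ and /u/, so it voices to [g]. /k/ is a voiceless stop between vowels /o/ and /a/, so it voices to [g]. /nakumwokafh/ → nagumwogafh.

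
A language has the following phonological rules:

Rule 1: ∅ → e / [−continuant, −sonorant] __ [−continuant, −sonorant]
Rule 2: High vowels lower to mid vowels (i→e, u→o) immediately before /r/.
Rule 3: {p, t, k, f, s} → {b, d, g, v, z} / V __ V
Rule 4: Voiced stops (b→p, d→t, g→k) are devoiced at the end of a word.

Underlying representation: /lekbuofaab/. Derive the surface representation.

legebuovaap

Rule 1 (stop-cluster e-epenthesis): /k/ and /b/ form a stop–stop cluster, so [e] is inserted between them. /lekbuofaab/ → lekebuofaab.
Rule 2 (pre-rhotic lowering): no segment meets the environment; /lekebuofaab/ is unchanged.
Rule 3 (intervocalic voicing): /k/ is a voiceless obstruent between vowels /e/ and /e/, so it voices to [g]. /f/ is a voiceless obstruent between vowels /o/ and /a/, so it voices to [v]. /lekebuofaab/ → legebuovaab.
Rule 4 (final devoicing): /b/ is a voiced stop in word-final position, so it devoices to [p]. /legebuovaab/ → legebuovaap.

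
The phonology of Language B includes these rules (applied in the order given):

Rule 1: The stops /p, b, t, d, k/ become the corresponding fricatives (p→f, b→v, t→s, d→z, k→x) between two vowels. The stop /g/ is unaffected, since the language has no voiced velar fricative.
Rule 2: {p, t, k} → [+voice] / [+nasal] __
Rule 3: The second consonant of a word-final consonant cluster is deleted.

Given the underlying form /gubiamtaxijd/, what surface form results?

guviamdaxij

Rule 1 (intervocalic spirantization): /b/ is a stop between vowels /u/ and /i/, so it spirantizes to the fricative [v]. /gubiamtaxijd/ → guviamtaxijd.
Rule 2 (post-nasal voicing): /t/ is a voiceless stop immediately after the nasal /m/, so it voices to [d]. /guviamtaxijd/ → guviamdaxijd.
Rule 3 (final cluster simplification): /d/ is the second consonant of a word-final cluster /jd/, so it deletes. /guviamdaxijd/ → guviamdaxij.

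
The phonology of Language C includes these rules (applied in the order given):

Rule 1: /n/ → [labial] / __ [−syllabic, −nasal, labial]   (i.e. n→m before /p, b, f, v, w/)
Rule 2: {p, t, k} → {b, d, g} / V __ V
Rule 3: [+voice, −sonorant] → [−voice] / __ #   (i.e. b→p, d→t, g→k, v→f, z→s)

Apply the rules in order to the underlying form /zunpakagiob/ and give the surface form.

zumpagagiop

Rule 1 (nasal place assimilation): /n/ precedes the labial consonant /p/, so it assimilates in place to [m]. /zunpakagiob/ → zumpakagiob.
Rule 2 (intervocalic voicing): /k/ is a voiceless stop between vowels /a/ and /a/, so it voices to [g]. /zumpakagiob/ → zumpagagiob.
Rule 3 (final devoicing): /b/ is a voiced obstruent in word-final position, so it devoices to [p]. /zumpagagiob/ → zumpagagiop.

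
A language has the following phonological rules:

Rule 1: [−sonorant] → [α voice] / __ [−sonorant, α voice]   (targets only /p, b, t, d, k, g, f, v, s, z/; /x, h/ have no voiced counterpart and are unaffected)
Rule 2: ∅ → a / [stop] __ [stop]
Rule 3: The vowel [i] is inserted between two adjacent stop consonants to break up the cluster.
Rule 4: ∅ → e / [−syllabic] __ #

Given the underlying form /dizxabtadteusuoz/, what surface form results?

Rule 1 (regressive voicing assimilation): /z/ precedes the voiceless obstruent /x/, so it devoices to [s] by assimilation. /b/ precedes the voiceless obstruent /t/, so it devoices to [p] by assimilation. /d/ precedes the voiceless obstruent /t/, so it devoices to [t] by assimilation. /dizxabtadteusuoz/ → disxaptatteusuoz.
Rule 2 (stop-cluster a-epenthesis): /p/ and /t/ form a stop–stop cluster, so [a] is inserted between them. /t/ and /t/ form a stop–stop cluster, so [a] is inserted between them. /disxaptatteusuoz/ → disxapatatateusuoz.
Rule 3 (stop-cluster i-epenthesis): no segment meets the environment; /disxapatatateusuoz/ is unchanged.
Rule 4 (final e-epenthesis): the form ends in the consonant /z/, so [e] is inserted word-finally. /disxapatatateusuoz/ → disxapatatateusuoze.

disxapatatateusuoze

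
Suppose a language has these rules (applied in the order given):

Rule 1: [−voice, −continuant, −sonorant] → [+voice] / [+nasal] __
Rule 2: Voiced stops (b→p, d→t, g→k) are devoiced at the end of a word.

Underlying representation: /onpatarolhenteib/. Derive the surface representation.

onbatarolhendeip

Rule 1 (post-nasal voicing): /p/ is a voiceless stop immediately after the nasal /n/, so it voices to [b]. /t/ is a voiceless stop immediately after the nasal /n/, so it voices to [d]. /onpatarolhenteib/ → onbatarolhendeib.
Rule 2 (final devoicing): /b/ is a voiced stop in word-final position, so it devoices to [p]. /onbatarolhendeib/ → onbatarolhendeip.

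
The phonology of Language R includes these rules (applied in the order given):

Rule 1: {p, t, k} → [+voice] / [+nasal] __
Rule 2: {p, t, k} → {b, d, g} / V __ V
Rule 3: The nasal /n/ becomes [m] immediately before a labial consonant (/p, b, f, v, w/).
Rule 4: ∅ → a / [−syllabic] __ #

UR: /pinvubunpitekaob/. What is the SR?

pimvubumbidegaoba

Rule 1 (post-nasal voicing): /p/ is a voiceless stop immediately after the nasal /n/, so it voices to [b]. /pinvubunpitekaob/ → pinvubunbitekaob.
Rule 2 (intervocalic voicing): /t/ is a voiceless stop between vowels /i/ and /e/, so it voices to [d]. /k/ is a voiceless stop between vowels /e/ and /a/, so it voices to [g]. /pinvubunbitekaob/ → pinvubunbidegaob.
Rule 3 (nasal place assimilation): /n/ precedes the labial consonant /v/, so it assimilates in place to [m]. /n/ precedes the labial consonant /b/, so it assimilates in place to [m]. /pinvubunbidegaob/ → pimvubumbidegaob.
Rule 4 (final a-epenthesis): the form ends in the consonant /b/, so [a] is inserted word-finally. /pimvubumbidegaob/ → pimvubumbidegaoba.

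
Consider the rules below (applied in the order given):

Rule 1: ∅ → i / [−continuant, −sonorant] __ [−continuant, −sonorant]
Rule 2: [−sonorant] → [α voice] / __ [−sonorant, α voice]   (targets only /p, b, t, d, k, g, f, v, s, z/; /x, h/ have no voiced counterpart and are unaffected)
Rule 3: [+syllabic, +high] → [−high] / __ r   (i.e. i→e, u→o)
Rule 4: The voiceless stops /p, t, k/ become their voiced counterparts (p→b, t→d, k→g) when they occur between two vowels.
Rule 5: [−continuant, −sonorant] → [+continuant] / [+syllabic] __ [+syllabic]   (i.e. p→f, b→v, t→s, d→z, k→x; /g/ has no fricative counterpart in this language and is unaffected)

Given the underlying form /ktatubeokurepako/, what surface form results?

Rule 1 (stop-cluster i-epenthesis): /k/ and /t/ form a stop–stop cluster, so [i] is inserted between them. /ktatubeokurepako/ → kitatubeokurepako.
Rule 2 (regressive voicing assimilation): no segment meets the environment; /kitatubeokurepako/ is unchanged.
Rule 3 (pre-rhotic lowering): /u/ is a high vowel immediately before /r/, so it lowers to [o]. /kitatubeokurepako/ → kitatubeokorepako.
Rule 4 (intervocalic voicing): /t/ is a voiceless stop between vowels /i/ and /a/, so it voices to [d]. /t/ is a voiceless stop between vowels /a/ and /u/, so it voices to [d]. /k/ is a voiceless stop between vowels /o/ and /o/, so it voices to [g]. /p/ is a voiceless stop between vowels /e/ and /a/, so it voices to [b]. /k/ is a voiceless stop between vowels /a/ and /o/, so it voices to [g]. /kitatubeokorepako/ → kidadubeogorebago.
Rule 5 (intervocalic spirantization): /d/ is a stop between vowels /i/ and /a/, so it spirantizes to the fricative [z]. /d/ is a stop between vowels /a/ and /u/, so it spirantizes to the fricative [z]. /b/ is a stop between vowels /u/ and /e/, so it spirantizes to the fricative [v]. /b/ is a stop between vowels /e/ and /a/, so it spirantizes to the fricative [v]. /kidadubeogorebago/ → kizazuveogorevago.

kizazuveogorevago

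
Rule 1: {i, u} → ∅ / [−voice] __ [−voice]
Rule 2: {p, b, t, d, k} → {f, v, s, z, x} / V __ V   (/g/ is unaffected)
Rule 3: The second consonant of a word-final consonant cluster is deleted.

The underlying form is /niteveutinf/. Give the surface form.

niseveusin

Rule 1 (high vowel syncope): no segment meets the environment; /niteveutinf/ is unchanged.
Rule 2 (intervocalic spirantization): /t/ is a stop between vowels /i/ and /e/, so it spirantizes to the fricative [s]. /t/ is a stop between vowels /u/ and /i/, so it spirantizes to the fricative [s]. /niteveutinf/ → niseveusinf.
Rule 3 (final cluster simplification): /f/ is the second consonant of a word-final cluster /nf/, so it deletes. /niseveusinf/ → niseveusin.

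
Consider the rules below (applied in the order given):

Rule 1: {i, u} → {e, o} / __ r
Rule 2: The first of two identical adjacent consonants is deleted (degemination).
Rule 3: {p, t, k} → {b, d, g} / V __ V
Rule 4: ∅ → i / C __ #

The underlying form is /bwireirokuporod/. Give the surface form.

bwereeroguborodi

Rule 1 (pre-rhotic lowering): /i/ is a high vowel immediately before /r/, so it lowers to [e]. /i/ is a high vowel immediately before /r/, so it lowers to [e]. /bwireirokuporod/ → bwereerokuporod.
Rule 2 (degemination): no segment meets the environment; /bwereerokuporod/ is unchanged.
Rule 3 (intervocalic voicing): /k/ is a voiceless stop between vowels /o/ and /u/, so it voices to [g]. /p/ is a voiceless stop between vowels /u/ and /o/, so it voices to [b]. /bwereerokuporod/ → bwereeroguborod.
Rule 4 (final i-epenthesis): the form ends in the consonant /d/, so [i] is inserted word-finally. /bwereeroguborod/ → bwereeroguborodi.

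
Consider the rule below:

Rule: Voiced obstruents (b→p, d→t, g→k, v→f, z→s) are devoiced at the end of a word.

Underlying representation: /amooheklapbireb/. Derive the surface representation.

amooheklapbirep

Scanning /amooheklapbireb/: /b/ at position 11 is not in the conditioning environment; /b/ is a voiced obstruent in word-final position, so it devoices to [p].
Result: [amooheklapbirep].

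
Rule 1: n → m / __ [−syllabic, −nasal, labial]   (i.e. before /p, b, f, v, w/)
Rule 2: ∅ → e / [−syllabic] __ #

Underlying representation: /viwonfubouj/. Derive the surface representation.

viwomfubouje

Rule 1 (nasal place assimilation): /n/ precedes the labial consonant /f/, so it assimilates in place to [m]. /viwonfubouj/ → viwomfubouj.
Rule 2 (final e-epenthesis): the form ends in the consonant /j/, so [e] is inserted word-finally. /viwomfubouj/ → viwomfubouje.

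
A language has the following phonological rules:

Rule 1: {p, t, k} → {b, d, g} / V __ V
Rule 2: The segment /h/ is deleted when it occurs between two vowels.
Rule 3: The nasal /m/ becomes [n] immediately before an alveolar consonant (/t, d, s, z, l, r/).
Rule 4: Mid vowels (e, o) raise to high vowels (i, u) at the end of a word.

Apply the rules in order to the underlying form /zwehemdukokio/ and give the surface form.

zweendugogiu

Rule 1 (intervocalic voicing): /k/ is a voiceless stop between vowels /u/ and /o/, so it voices to [g]. /k/ is a voiceless stop between vowels /o/ and /i/, so it voices to [g]. /zwehemdukokio/ → zwehemdugogio.
Rule 2 (intervocalic h-deletion): /h/ occurs between vowels /e/ and /e/, so it deletes. /zwehemdugogio/ → zweemdugogio.
Rule 3 (nasal place assimilation): /m/ precedes the alveolar consonant /d/, so it assimilates in place to [n]. /zweemdugogio/ → zweendugogio.
Rule 4 (final vowel raising): /o/ is a mid vowel in word-final position, so it raises to [u]. /zweendugogio/ → zweendugogiu.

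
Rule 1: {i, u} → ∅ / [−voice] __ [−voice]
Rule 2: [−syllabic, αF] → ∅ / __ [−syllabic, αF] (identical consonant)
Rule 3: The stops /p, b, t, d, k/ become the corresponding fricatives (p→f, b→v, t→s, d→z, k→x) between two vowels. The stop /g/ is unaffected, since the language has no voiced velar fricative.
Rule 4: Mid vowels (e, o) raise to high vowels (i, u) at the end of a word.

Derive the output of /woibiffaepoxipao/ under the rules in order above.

woivifaefoxpau

Rule 1 (high vowel syncope): /i/ is a high vowel flanked by voiceless consonants /x/ and /p/, so it deletes. /woibiffaepoxipao/ → woibiffaepoxpao.
Rule 2 (degemination): /ff/ is a geminate; the first /f/ deletes. /woibiffaepoxpao/ → woibifaepoxpao.
Rule 3 (intervocalic spirantization): /b/ is a stop between vowels /i/ and /i/, so it spirantizes to the fricative [v]. /p/ is a stop between vowels /e/ and /o/, so it spirantizes to the fricative [f]. /woibifaepoxpao/ → woivifaefoxpao.
Rule 4 (final vowel raising): /o/ is a mid vowel in word-final position, so it raises to [u]. /woivifaefoxpao/ → woivifaefoxpau.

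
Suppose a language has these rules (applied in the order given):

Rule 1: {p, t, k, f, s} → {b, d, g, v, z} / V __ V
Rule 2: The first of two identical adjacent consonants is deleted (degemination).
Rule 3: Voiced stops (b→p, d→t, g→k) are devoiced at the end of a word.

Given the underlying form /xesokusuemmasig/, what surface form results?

xezoguzuemazik

Rule 1 (intervocalic voicing): /s/ is a voiceless obstruent between vowels /e/ and /o/, so it voices to [z]. /k/ is a voiceless obstruent between vowels /o/ and /u/, so it voices to [g]. /s/ is a voiceless obstruent between vowels /u/ and /u/, so it voices to [z]. /s/ is a voiceless obstruent between vowels /a/ and /i/, so it voices to [z]. /xesokusuemmasig/ → xezoguzuemmazig.
Rule 2 (degemination): /mm/ is a geminate; the first /m/ deletes. /xezoguzuemmazig/ → xezoguzuemazig.
Rule 3 (final devoicing): /g/ is a voiced stop in word-final position, so it devoices to [k]. /xezoguzuemazig/ → xezoguzuemazik.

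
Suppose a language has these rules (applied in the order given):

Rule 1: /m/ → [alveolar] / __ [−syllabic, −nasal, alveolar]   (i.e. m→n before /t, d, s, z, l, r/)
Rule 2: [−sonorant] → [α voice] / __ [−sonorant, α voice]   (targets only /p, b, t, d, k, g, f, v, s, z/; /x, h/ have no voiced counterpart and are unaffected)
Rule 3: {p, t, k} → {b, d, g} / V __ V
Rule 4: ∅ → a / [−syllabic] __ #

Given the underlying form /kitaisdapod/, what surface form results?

kidaizdaboda

Rule 1 (nasal place assimilation): no segment meets the environment; /kitaisdapod/ is unchanged.
Rule 2 (regressive voicing assimilation): /s/ precedes the voiced obstruent /d/, so it voices to [z] by assimilation. /kitaisdapod/ → kitaizdapod.
Rule 3 (intervocalic voicing): /t/ is a voiceless stop between vowels /i/ and /a/, so it voices to [d]. /p/ is a voiceless stop between vowels /a/ and /o/, so it voices to [b]. /kitaizdapod/ → kidaizdabod.
Rule 4 (final a-epenthesis): the form ends in the consonant /d/, so [a] is inserted word-finally. /kidaizdabod/ → kidaizdaboda.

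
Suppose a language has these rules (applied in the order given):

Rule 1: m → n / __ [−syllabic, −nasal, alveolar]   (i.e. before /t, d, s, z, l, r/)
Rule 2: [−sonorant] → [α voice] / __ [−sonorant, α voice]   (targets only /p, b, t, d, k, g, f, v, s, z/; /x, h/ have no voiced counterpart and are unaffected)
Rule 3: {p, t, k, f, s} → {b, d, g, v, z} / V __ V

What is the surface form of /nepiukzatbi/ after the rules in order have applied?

nebiugzadbi

Rule 1 (nasal place assimilation): no segment meets the environment; /nepiukzatbi/ is unchanged.
Rule 2 (regressive voicing assimilation): /k/ precedes the voiced obstruent /z/, so it voices to [g] by assimilation. /t/ precedes the voiced obstruent /b/, so it voices to [d] by assimilation. /nepiukzatbi/ → nepiugzadbi.
Rule 3 (intervocalic voicing): /p/ is a voiceless obstruent between vowels /e/ and /i/, so it voices to [b]. /nepiugzadbi/ → nebiugzadbi.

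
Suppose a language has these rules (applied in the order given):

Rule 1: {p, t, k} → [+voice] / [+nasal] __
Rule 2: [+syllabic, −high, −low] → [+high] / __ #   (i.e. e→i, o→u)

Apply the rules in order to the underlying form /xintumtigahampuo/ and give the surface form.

xindumdigahambuu

Rule 1 (post-nasal voicing): /t/ is a voiceless stop immediately after the nasal /n/, so it voices to [d]. /t/ is a voiceless stop immediately after the nasal /m/, so it voices to [d]. /p/ is a voiceless stop immediately after the nasal /m/, so it voices to [b]. /xintumtigahampuo/ → xindumdigahambuo.
Rule 2 (final vowel raising): /o/ is a mid vowel in word-final position, so it raises to [u]. /xindumdigahambuo/ → xindumdigahambuu.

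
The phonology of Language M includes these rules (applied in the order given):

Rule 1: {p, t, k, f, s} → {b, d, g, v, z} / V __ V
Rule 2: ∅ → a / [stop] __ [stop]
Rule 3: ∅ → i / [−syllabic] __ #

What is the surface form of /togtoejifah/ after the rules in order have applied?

Rule 1 (intervocalic voicing): /f/ is a voiceless obstruent between vowels /i/ and /a/, so it voices to [v]. /togtoejifah/ → togtoejivah.
Rule 2 (stop-cluster a-epenthesis): /g/ and /t/ form a stop–stop cluster, so [a] is inserted between them. /togtoejivah/ → togatoejivah.
Rule 3 (final i-epenthesis): the form ends in the consonant /h/, so [i] is inserted word-finally. /togatoejivah/ → togatoejivahi.

togatoejivahi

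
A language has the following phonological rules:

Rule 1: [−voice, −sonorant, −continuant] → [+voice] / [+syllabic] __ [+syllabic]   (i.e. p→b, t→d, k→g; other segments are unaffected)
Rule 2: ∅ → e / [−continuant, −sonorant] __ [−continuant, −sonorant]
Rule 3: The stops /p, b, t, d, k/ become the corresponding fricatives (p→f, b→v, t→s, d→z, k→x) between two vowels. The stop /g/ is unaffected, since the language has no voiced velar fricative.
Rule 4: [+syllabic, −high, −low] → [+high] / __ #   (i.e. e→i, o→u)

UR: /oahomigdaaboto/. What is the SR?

oahomigezaavozu

Rule 1 (intervocalic voicing): /t/ is a voiceless stop between vowels /o/ and /o/, so it voices to [d]. /oahomigdaaboto/ → oahomigdaabodo.
Rule 2 (stop-cluster e-epenthesis): /g/ and /d/ form a stop–stop cluster, so [e] is inserted between them. /oahomigdaabodo/ → oahomigedaabodo.
Rule 3 (intervocalic spirantization): /d/ is a stop between vowels /e/ and /a/, so it spirantizes to the fricative [z]. /b/ is a stop between vowels /a/ and /o/, so it spirantizes to the fricative [v]. /d/ is a stop between vowels /o/ and /o/, so it spirantizes to the fricative [z]. /oahomigedaabodo/ → oahomigezaavozo.
Rule 4 (final vowel raising): /o/ is a mid vowel in word-final position, so it raises to [u]. /oahomigezaavozo/ → oahomigezaavozu.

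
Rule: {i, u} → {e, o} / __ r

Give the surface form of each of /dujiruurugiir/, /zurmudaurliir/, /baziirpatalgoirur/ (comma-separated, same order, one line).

dujeruorugier, zormudaorlier, bazierpatalgoeror

/dujiruurugiir/: /i/ is a high vowel immediately before /r/, so it lowers to [e]. /u/ is a high vowel immediately before /r/, so it lowers to [o]. /i/ is a high vowel immediately before /r/, so it lowers to [e]. → [dujeruorugier].
/zurmudaurliir/: /u/ is a high vowel immediately before /r/, so it lowers to [o]. /u/ is a high vowel immediately before /r/, so it lowers to [o]. /i/ is a high vowel immediately before /r/, so it lowers to [e]. → [zormudaorlier].
/baziirpatalgoirur/: /i/ is a high vowel immediately before /r/, so it lowers to [e]. /i/ is a high vowel immediately before /r/, so it lowers to [e]. /u/ is a high vowel immediately before /r/, so it lowers to [o]. → [bazierpatalgoeror].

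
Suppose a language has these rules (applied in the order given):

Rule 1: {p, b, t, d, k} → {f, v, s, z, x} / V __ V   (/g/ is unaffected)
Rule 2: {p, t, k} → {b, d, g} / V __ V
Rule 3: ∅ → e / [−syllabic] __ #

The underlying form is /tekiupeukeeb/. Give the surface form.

Rule 1 (intervocalic spirantization): /k/ is a stop between vowels /e/ and /i/, so it spirantizes to the fricative [x]. /p/ is a stop between vowels /u/ and /e/, so it spirantizes to the fricative [f]. /k/ is a stop between vowels /u/ and /e/, so it spirantizes to the fricative [x]. /tekiupeukeeb/ → texiufeuxeeb.
Rule 2 (intervocalic voicing): no segment meets the environment; /texiufeuxeeb/ is unchanged.
Rule 3 (final e-epenthesis): the form ends in the consonant /b/, so [e] is inserted word-finally. /texiufeuxeeb/ → texiufeuxeebe.

texiufeuxeebe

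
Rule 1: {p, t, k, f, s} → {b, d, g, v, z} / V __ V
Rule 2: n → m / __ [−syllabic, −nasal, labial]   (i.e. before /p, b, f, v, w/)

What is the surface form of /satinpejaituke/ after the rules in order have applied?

Rule 1 (intervocalic voicing): /t/ is a voiceless obstruent between vowels /a/ and /i/, so it voices to [d]. /t/ is a voiceless obstruent between vowels /i/ and /u/, so it voices to [d]. /k/ is a voiceless obstruent between vowels /u/ and /e/, so it voices to [g]. /satinpejaituke/ → sadinpejaiduge.
Rule 2 (nasal place assimilation): /n/ precedes the labial consonant /p/, so it assimilates in place to [m]. /sadinpejaiduge/ → sadimpejaiduge.

sadimpejaiduge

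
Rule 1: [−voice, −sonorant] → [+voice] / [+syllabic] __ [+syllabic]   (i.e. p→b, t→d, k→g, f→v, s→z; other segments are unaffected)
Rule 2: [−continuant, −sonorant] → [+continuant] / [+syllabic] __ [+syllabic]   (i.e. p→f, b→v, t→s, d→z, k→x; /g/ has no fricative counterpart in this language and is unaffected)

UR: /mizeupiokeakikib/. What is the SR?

mizeuviogeagigib

Rule 1 (intervocalic voicing): /p/ is a voiceless obstruent between vowels /u/ and /i/, so it voices to [b]. /k/ is a voiceless obstruent between vowels /o/ and /e/, so it voices to [g]. /k/ is a voiceless obstruent between vowels /a/ and /i/, so it voices to [g]. /k/ is a voiceless obstruent between vowels /i/ and /i/, so it voices to [g]. /mizeupiokeakikib/ → mizeubiogeagigib.
Rule 2 (intervocalic spirantization): /b/ is a stop between vowels /u/ and /i/, so it spirantizes to the fricative [v]. /mizeubiogeagigib/ → mizeuviogeagigib.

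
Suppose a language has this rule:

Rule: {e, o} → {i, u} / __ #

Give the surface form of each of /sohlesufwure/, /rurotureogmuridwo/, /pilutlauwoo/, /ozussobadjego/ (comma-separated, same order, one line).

sohlesufwuri, rurotureogmuridwu, pilutlauwou, ozussobadjegu

/sohlesufwure/: /e/ is a mid vowel in word-final position, so it raises to [i]. → [sohlesufwuri].
/rurotureogmuridwo/: /o/ is a mid vowel in word-final position, so it raises to [u]. → [rurotureogmuridwu].
/pilutlauwoo/: /o/ is a mid vowel in word-final position, so it raises to [u]. → [pilutlauwou].
/ozussobadjego/: /o/ is a mid vowel in word-final position, so it raises to [u]. → [ozussobadjegu].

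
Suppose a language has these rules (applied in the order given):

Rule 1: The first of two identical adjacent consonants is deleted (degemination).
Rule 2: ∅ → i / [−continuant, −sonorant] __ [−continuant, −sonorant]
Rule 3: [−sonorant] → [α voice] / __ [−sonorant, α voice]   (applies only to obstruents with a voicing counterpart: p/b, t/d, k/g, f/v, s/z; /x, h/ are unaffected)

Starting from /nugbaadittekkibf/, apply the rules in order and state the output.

nugibaaditekipf

Rule 1 (degemination): /tt/ is a geminate; the first /t/ deletes. /kk/ is a geminate; the first /k/ deletes. /nugbaadittekkibf/ → nugbaaditekibf.
Rule 2 (stop-cluster i-epenthesis): /g/ and /b/ form a stop–stop cluster, so [i] is inserted between them. /nugbaaditekibf/ → nugibaaditekibf.
Rule 3 (regressive voicing assimilation): /b/ precedes the voiceless obstruent /f/, so it devoices to [p] by assimilation. /nugibaaditekibf/ → nugibaaditekipf.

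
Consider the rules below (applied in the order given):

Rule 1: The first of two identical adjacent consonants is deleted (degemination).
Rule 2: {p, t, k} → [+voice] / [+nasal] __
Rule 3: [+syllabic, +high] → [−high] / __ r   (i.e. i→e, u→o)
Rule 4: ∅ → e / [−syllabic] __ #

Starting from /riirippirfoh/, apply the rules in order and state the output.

Rule 1 (degemination): /pp/ is a geminate; the first /p/ deletes. /riirippirfoh/ → riiripirfoh.
Rule 2 (post-nasal voicing): no segment meets the environment; /riiripirfoh/ is unchanged.
Rule 3 (pre-rhotic lowering): /i/ is a high vowel immediately before /r/, so it lowers to [e]. /i/ is a high vowel immediately before /r/, so it lowers to [e]. /riiripirfoh/ → rieriperfoh.
Rule 4 (final e-epenthesis): the form ends in the consonant /h/, so [e] is inserted word-finally. /rieriperfoh/ → rieriperfohe.

rieriperfohe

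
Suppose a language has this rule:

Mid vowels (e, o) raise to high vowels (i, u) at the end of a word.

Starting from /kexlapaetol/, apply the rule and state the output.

kexlapaetol

No segment of /kexlapaetol/ meets the structural description of the rule, so the form surfaces unchanged.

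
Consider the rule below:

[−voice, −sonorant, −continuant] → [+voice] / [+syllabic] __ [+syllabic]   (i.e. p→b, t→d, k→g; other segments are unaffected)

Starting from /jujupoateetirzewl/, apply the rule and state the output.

jujuboadeedirzewl

/p/ is a voiceless stop between vowels /u/ and /o/, so it voices to [b].
/t/ is a voiceless stop between vowels /a/ and /e/, so it voices to [d].
/t/ is a voiceless stop between vowels /e/ and /i/, so it voices to [d].
Surface form: [jujuboadeedirzewl].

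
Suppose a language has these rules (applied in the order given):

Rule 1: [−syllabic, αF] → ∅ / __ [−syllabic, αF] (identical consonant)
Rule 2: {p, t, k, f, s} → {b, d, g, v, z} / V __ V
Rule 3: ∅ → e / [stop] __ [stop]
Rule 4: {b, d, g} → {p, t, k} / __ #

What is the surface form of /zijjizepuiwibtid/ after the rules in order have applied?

Rule 1 (degemination): /jj/ is a geminate; the first /j/ deletes. /zijjizepuiwibtid/ → zijizepuiwibtid.
Rule 2 (intervocalic voicing): /p/ is a voiceless obstruent between vowels /e/ and /u/, so it voices to [b]. /zijizepuiwibtid/ → zijizebuiwibtid.
Rule 3 (stop-cluster e-epenthesis): /b/ and /t/ form a stop–stop cluster, so [e] is inserted between them. /zijizebuiwibtid/ → zijizebuiwibetid.
Rule 4 (final devoicing): /d/ is a voiced stop in word-final position, so it devoices to [t]. /zijizebuiwibetid/ → zijizebuiwibetit.

zijizebuiwibetit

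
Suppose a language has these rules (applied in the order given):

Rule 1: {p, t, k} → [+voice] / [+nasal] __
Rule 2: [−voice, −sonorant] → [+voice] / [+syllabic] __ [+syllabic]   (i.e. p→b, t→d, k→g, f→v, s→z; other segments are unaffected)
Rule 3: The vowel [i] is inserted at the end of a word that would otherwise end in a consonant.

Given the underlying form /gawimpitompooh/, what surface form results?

gawimbidomboohi

Rule 1 (post-nasal voicing): /p/ is a voiceless stop immediately after the nasal /m/, so it voices to [b]. /p/ is a voiceless stop immediately after the nasal /m/, so it voices to [b]. /gawimpitompooh/ → gawimbitombooh.
Rule 2 (intervocalic voicing): /t/ is a voiceless obstruent between vowels /i/ and /o/, so it voices to [d]. /gawimbitombooh/ → gawimbidombooh.
Rule 3 (final i-epenthesis): the form ends in the consonant /h/, so [i] is inserted word-finally. /gawimbidombooh/ → gawimbidomboohi.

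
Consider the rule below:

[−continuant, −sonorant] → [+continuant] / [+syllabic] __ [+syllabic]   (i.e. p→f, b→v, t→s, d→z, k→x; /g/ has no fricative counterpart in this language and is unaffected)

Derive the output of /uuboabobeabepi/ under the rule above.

/b/ is a stop between vowels /u/ and /o/, so it spirantizes to the fricative [v].
/b/ is a stop between vowels /a/ and /o/, so it spirantizes to the fricative [v].
/b/ is a stop between vowels /o/ and /e/, so it spirantizes to the fricative [v].
/b/ is a stop between vowels /a/ and /e/, so it spirantizes to the fricative [v].
/p/ is a stop between vowels /e/ and /i/, so it spirantizes to the fricative [f].
Surface form: [uuvoavoveavefi].

uuvoavoveavefi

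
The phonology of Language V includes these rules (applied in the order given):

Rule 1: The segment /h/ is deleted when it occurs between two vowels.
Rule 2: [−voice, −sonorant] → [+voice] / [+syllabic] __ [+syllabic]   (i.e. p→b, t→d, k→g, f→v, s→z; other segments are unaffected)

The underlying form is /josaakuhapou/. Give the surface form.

Rule 1 (intervocalic h-deletion): /h/ occurs between vowels /u/ and /a/, so it deletes. /josaakuhapou/ → josaakuapou.
Rule 2 (intervocalic voicing): /s/ is a voiceless obstruent between vowels /o/ and /a/, so it voices to [z]. /k/ is a voiceless obstruent between vowels /a/ and /u/, so it voices to [g]. /p/ is a voiceless obstruent between vowels /a/ and /o/, so it voices to [b]. /josaakuapou/ → jozaaguabou.

jozaaguabou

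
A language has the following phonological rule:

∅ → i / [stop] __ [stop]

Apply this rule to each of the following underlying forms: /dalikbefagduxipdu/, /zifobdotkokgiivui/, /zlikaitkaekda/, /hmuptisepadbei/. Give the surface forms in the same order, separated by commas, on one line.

dalikibefagiduxipidu, zifobidotikokigiivui, zlikaitikaekida, hmupitisepadibei

/dalikbefagduxipdu/: /k/ and /b/ form a stop–stop cluster, so [i] is inserted between them. /g/ and /d/ form a stop–stop cluster, so [i] is inserted between them. /p/ and /d/ form a stop–stop cluster, so [i] is inserted between them. → [dalikibefagiduxipidu].
/zifobdotkokgiivui/: /b/ and /d/ form a stop–stop cluster, so [i] is inserted between them. /t/ and /k/ form a stop–stop cluster, so [i] is inserted between them. /k/ and /g/ form a stop–stop cluster, so [i] is inserted between them. → [zifobidotikokigiivui].
/zlikaitkaekda/: /t/ and /k/ form a stop–stop cluster, so [i] is inserted between them. /k/ and /d/ form a stop–stop cluster, so [i] is inserted between them. → [zlikaitikaekida].
/hmuptisepadbei/: /p/ and /t/ form a stop–stop cluster, so [i] is inserted between them. /d/ and /b/ form a stop–stop cluster, so [i] is inserted between them. → [hmupitisepadibei].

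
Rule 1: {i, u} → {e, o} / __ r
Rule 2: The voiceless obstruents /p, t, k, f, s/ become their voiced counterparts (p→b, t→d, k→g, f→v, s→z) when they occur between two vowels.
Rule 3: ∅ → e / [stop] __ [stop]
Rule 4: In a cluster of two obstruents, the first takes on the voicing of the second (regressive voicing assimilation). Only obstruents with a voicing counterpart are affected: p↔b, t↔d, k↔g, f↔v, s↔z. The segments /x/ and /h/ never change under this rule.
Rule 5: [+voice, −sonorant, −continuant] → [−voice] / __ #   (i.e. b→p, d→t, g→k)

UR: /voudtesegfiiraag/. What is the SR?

Rule 1 (pre-rhotic lowering): /i/ is a high vowel immediately before /r/, so it lowers to [e]. /voudtesegfiiraag/ → voudtesegfieraag.
Rule 2 (intervocalic voicing): /s/ is a voiceless obstruent between vowels /e/ and /e/, so it voices to [z]. /voudtesegfieraag/ → voudtezegfieraag.
Rule 3 (stop-cluster e-epenthesis): /d/ and /t/ form a stop–stop cluster, so [e] is inserted between them. /voudtezegfieraag/ → voudetezegfieraag.
Rule 4 (regressive voicing assimilation): /g/ precedes the voiceless obstruent /f/, so it devoices to [k] by assimilation. /voudetezegfieraag/ → voudetezekfieraag.
Rule 5 (final devoicing): /g/ is a voiced stop in word-final position, so it devoices to [k]. /voudetezekfieraag/ → voudetezekfieraak.

voudetezekfieraak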